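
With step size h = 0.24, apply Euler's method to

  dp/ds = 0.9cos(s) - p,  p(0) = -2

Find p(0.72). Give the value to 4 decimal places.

-0.4021

Euler: p_{n+1} = p_n + h·f(s_n, p_n).
s=0.000000, p=-2.000000: f=2.900000 → p ← -2.000000 + 0.24·2.900000 = -1.304000
s=0.240000, p=-1.304000: f=2.178204 → p ← -1.304000 + 0.24·2.178204 = -0.781231
s=0.480000, p=-0.781231: f=1.579526 → p ← -0.781231 + 0.24·1.579526 = -0.402145
p(0.72) ≈ -0.4021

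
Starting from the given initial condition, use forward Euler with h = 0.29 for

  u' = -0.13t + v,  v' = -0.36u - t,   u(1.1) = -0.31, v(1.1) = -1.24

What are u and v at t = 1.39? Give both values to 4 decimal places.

-0.7111, -1.5266

Euler on (u,v): u_{n+1} = u_n + h·u', v_{n+1} = v_n + h·v'.
1.100000: (-0.310000, -1.240000); f=(-1.383000, -0.988400) → (-0.711070, -1.526636)
(u(1.39), v(1.39)) ≈ (-0.7111, -1.5266)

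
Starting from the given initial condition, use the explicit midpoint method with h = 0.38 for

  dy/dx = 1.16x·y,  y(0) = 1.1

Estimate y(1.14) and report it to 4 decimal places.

Midpoint: k1 = f(x_n, y_n); k2 = f(x_n + h/2, y_n + (h/2)·k1); y_{n+1} = y_n + h·k2.
x=0.000000, y=1.100000:
  k1 = f(0.000000, 1.100000) = 0.000000
  k2 = f(0.190000, 1.100000) = 0.242440
  y ← 1.100000 + 0.38·0.242440 = 1.192127
x=0.380000, y=1.192127:
  k1 = f(0.380000, 1.192127) = 0.525490
  k2 = f(0.570000, 1.291970) = 0.854251
  y ← 1.192127 + 0.38·0.854251 = 1.516742
x=0.760000, y=1.516742:
  k1 = f(0.760000, 1.516742) = 1.337160
  k2 = f(0.950000, 1.770803) = 1.951425
  y ← 1.516742 + 0.38·1.951425 = 2.258284
y(1.14) ≈ 2.2583

2.2583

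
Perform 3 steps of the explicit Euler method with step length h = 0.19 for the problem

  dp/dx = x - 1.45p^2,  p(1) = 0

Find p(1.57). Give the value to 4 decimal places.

0.6229

Euler: p_{n+1} = p_n + h·f(x_n, p_n).
x=1.000000, p=0.000000: f=1.000000 → p ← 0.000000 + 0.19·1.000000 = 0.190000
x=1.190000, p=0.190000: f=1.137655 → p ← 0.190000 + 0.19·1.137655 = 0.406154
x=1.380000, p=0.406154: f=1.140806 → p ← 0.406154 + 0.19·1.140806 = 0.622908
p(1.57) ≈ 0.6229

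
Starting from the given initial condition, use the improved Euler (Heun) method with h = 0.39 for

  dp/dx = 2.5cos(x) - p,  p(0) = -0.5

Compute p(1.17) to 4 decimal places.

Heun: k1 = f(x_n, p_n); k2 = f(x_n + h, p_n + h·k1); p_{n+1} = p_n + (h/2)·(k1 + k2).
x=0.000000, p=-0.500000:
  k1 = f(0.000000, -0.500000) = 3.000000
  k2 = f(0.390000, 0.670000) = 1.642273
  p ← -0.500000 + (0.39/2)·(3.000000 + 1.642273) = 0.405243
x=0.390000, p=0.405243:
  k1 = f(0.390000, 0.405243) = 1.907029
  k2 = f(0.780000, 1.148985) = 0.628299
  p ← 0.405243 + (0.39/2)·(1.907029 + 0.628299) = 0.899632
x=0.780000, p=0.899632:
  k1 = f(0.780000, 0.899632) = 0.877652
  k2 = f(1.170000, 1.241916) = -0.266537
  p ← 0.899632 + (0.39/2)·(0.877652 + (-0.266537)) = 1.018800
p(1.17) ≈ 1.0188

1.0188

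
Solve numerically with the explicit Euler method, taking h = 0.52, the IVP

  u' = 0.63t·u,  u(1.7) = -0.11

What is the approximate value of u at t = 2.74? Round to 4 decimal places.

-0.2958

Euler: u_{n+1} = u_n + h·f(t_n, u_n).
t=1.700000, u=-0.110000: f=-0.117810 → u ← -0.110000 + 0.52·(-0.117810) = -0.171261
t=2.220000, u=-0.171261: f=-0.239526 → u ← -0.171261 + 0.52·(-0.239526) = -0.295815
u(2.74) ≈ -0.2958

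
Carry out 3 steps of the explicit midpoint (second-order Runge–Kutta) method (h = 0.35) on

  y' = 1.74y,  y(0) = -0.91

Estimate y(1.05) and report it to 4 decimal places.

-5.2581

Midpoint: k1 = f(x_n, y_n); k2 = f(x_n + h/2, y_n + (h/2)·k1); y_{n+1} = y_n + h·k2.
x=0.000000, y=-0.910000:
  k1 = f(0.000000, -0.910000) = -1.583400
  k2 = f(0.175000, -1.187095) = -2.065545
  y ← -0.910000 + 0.35·(-2.065545) = -1.632941
x=0.350000, y=-1.632941:
  k1 = f(0.350000, -1.632941) = -2.841317
  k2 = f(0.525000, -2.130171) = -3.706498
  y ← -1.632941 + 0.35·(-3.706498) = -2.930215
x=0.700000, y=-2.930215:
  k1 = f(0.700000, -2.930215) = -5.098574
  k2 = f(0.875000, -3.822466) = -6.651090
  y ← -2.930215 + 0.35·(-6.651090) = -5.258097
y(1.05) ≈ -5.2581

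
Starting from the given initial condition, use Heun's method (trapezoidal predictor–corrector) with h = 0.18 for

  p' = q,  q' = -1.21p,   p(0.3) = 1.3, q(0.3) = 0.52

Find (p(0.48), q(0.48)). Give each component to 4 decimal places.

1.3681, 0.2267

Heun on (p,q): k1 = f(s_n, state_n); k2 = f(s_n + h, state_n + h·k1); state_{n+1} = state_n + (h/2)·(k1 + k2).
0.300000: (1.300000, 0.520000)
  k1 = (0.520000, -1.573000)
  predictor → (1.393600, 0.236860)
  k2 = (0.236860, -1.686256)
  → (1.368117, 0.226667)
(p(0.48), q(0.48)) ≈ (1.3681, 0.2267)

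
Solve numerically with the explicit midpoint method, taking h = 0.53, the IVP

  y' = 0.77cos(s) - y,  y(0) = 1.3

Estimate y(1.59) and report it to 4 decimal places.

0.5661

Midpoint: k1 = f(s_n, y_n); k2 = f(s_n + h/2, y_n + (h/2)·k1); y_{n+1} = y_n + h·k2.
s=0.000000, y=1.300000:
  k1 = f(0.000000, 1.300000) = -0.530000
  k2 = f(0.265000, 1.159550) = -0.416429
  y ← 1.300000 + 0.53·(-0.416429) = 1.079293
s=0.530000, y=1.079293:
  k1 = f(0.530000, 1.079293) = -0.414931
  k2 = f(0.795000, 0.969336) = -0.430117
  y ← 1.079293 + 0.53·(-0.430117) = 0.851331
s=1.060000, y=0.851331:
  k1 = f(1.060000, 0.851331) = -0.474899
  k2 = f(1.325000, 0.725483) = -0.538119
  y ← 0.851331 + 0.53·(-0.538119) = 0.566128
y(1.59) ≈ 0.5661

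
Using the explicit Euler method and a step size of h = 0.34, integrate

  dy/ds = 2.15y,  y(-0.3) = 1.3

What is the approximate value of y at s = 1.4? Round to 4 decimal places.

Euler: y_{n+1} = y_n + h·f(s_n, y_n).
s=-0.300000, y=1.300000: f=2.795000 → y ← 1.300000 + 0.34·2.795000 = 2.250300
s=0.040000, y=2.250300: f=4.838145 → y ← 2.250300 + 0.34·4.838145 = 3.895269
s=0.380000, y=3.895269: f=8.374829 → y ← 3.895269 + 0.34·8.374829 = 6.742711
s=0.720000, y=6.742711: f=14.496829 → y ← 6.742711 + 0.34·14.496829 = 11.671633
s=1.060000, y=11.671633: f=25.094011 → y ← 11.671633 + 0.34·25.094011 = 20.203597
y(1.4) ≈ 20.2036

20.2036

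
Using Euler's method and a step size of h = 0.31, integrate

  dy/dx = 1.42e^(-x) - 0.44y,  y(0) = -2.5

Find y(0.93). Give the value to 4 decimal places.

Euler: y_{n+1} = y_n + h·f(x_n, y_n).
x=0.000000, y=-2.500000: f=2.520000 → y ← -2.500000 + 0.31·2.520000 = -1.718800
x=0.310000, y=-1.718800: f=1.797767 → y ← -1.718800 + 0.31·1.797767 = -1.161492
x=0.620000, y=-1.161492: f=1.274938 → y ← -1.161492 + 0.31·1.274938 = -0.766262
y(0.93) ≈ -0.7663

-0.7663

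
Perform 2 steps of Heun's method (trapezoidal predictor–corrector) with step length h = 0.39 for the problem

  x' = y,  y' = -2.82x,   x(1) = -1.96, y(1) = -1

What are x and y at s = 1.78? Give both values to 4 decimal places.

-0.9815, 3.1985

Heun on (x,y): k1 = f(s_n, state_n); k2 = f(s_n + h, state_n + h·k1); state_{n+1} = state_n + (h/2)·(k1 + k2).
1.000000: (-1.960000, -1.000000)
  k1 = (-1.000000, 5.527200)
  predictor → (-2.350000, 1.155608)
  k2 = (1.155608, 6.627000)
  → (-1.929656, 1.370069)
1.390000: (-1.929656, 1.370069)
  k1 = (1.370069, 5.441631)
  predictor → (-1.395330, 3.492305)
  k2 = (3.492305, 3.934829)
  → (-0.981493, 3.198479)
(x(1.78), y(1.78)) ≈ (-0.9815, 3.1985)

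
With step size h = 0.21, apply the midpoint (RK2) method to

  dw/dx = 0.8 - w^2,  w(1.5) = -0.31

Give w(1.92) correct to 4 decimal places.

Midpoint: k1 = f(x_n, w_n); k2 = f(x_n + h/2, w_n + (h/2)·k1); w_{n+1} = w_n + h·k2.
x=1.500000, w=-0.310000:
  k1 = f(1.500000, -0.310000) = 0.703900
  k2 = f(1.605000, -0.236090) = 0.744261
  w ← -0.310000 + 0.21·0.744261 = -0.153705
x=1.710000, w=-0.153705:
  k1 = f(1.710000, -0.153705) = 0.776375
  k2 = f(1.815000, -0.072186) = 0.794789
  w ← -0.153705 + 0.21·0.794789 = 0.013201
w(1.92) ≈ 0.0132

0.0132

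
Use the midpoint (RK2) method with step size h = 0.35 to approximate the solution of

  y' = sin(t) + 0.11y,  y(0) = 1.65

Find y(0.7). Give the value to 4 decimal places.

Midpoint: k1 = f(t_n, y_n); k2 = f(t_n + h/2, y_n + (h/2)·k1); y_{n+1} = y_n + h·k2.
t=0.000000, y=1.650000:
  k1 = f(0.000000, 1.650000) = 0.181500
  k2 = f(0.175000, 1.681762) = 0.359102
  y ← 1.650000 + 0.35·0.359102 = 1.775686
t=0.350000, y=1.775686:
  k1 = f(0.350000, 1.775686) = 0.538223
  k2 = f(0.525000, 1.869875) = 0.706899
  y ← 1.775686 + 0.35·0.706899 = 2.023100
y(0.7) ≈ 2.0231

2.0231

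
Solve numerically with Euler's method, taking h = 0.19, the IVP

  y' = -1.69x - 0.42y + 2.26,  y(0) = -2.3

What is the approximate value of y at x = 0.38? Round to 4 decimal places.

Euler: y_{n+1} = y_n + h·f(x_n, y_n).
x=0.000000, y=-2.300000: f=3.226000 → y ← -2.300000 + 0.19·3.226000 = -1.687060
x=0.190000, y=-1.687060: f=2.647465 → y ← -1.687060 + 0.19·2.647465 = -1.184042
y(0.38) ≈ -1.1840

-1.1840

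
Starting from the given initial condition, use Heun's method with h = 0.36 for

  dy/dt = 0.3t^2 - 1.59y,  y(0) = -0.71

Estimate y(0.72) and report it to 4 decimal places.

-0.2132

Heun: k1 = f(t_n, y_n); k2 = f(t_n + h, y_n + h·k1); y_{n+1} = y_n + (h/2)·(k1 + k2).
t=0.000000, y=-0.710000:
  k1 = f(0.000000, -0.710000) = 1.128900
  k2 = f(0.360000, -0.303596) = 0.521598
  y ← -0.710000 + (0.36/2)·(1.128900 + 0.521598) = -0.412910
t=0.360000, y=-0.412910:
  k1 = f(0.360000, -0.412910) = 0.695408
  k2 = f(0.720000, -0.162564) = 0.413996
  y ← -0.412910 + (0.36/2)·(0.695408 + 0.413996) = -0.213218
y(0.72) ≈ -0.2132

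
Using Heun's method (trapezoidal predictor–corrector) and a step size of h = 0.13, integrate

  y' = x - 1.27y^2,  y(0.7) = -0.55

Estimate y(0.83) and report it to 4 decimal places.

Heun: k1 = f(x_n, y_n); k2 = f(x_n + h, y_n + h·k1); y_{n+1} = y_n + (h/2)·(k1 + k2).
x=0.700000, y=-0.550000:
  k1 = f(0.700000, -0.550000) = 0.315825
  k2 = f(0.830000, -0.508943) = 0.501041
  y ← -0.550000 + (0.13/2)·(0.315825 + 0.501041) = -0.496904
y(0.83) ≈ -0.4969

-0.4969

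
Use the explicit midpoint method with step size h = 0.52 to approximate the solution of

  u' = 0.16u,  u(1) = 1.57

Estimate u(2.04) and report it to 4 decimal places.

Midpoint: k1 = f(s_n, u_n); k2 = f(s_n + h/2, u_n + (h/2)·k1); u_{n+1} = u_n + h·k2.
s=1.000000, u=1.570000:
  k1 = f(1.000000, 1.570000) = 0.251200
  k2 = f(1.260000, 1.635312) = 0.261650
  u ← 1.570000 + 0.52·0.261650 = 1.706058
s=1.520000, u=1.706058:
  k1 = f(1.520000, 1.706058) = 0.272969
  k2 = f(1.780000, 1.777030) = 0.284325
  u ← 1.706058 + 0.52·0.284325 = 1.853907
u(2.04) ≈ 1.8539

1.8539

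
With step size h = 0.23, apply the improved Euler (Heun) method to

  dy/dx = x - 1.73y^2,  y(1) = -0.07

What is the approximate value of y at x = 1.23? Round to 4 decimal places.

0.1805

Heun: k1 = f(x_n, y_n); k2 = f(x_n + h, y_n + h·k1); y_{n+1} = y_n + (h/2)·(k1 + k2).
x=1.000000, y=-0.070000:
  k1 = f(1.000000, -0.070000) = 0.991523
  k2 = f(1.230000, 0.158050) = 1.186785
  y ← -0.070000 + (0.23/2)·(0.991523 + 1.186785) = 0.180505
y(1.23) ≈ 0.1805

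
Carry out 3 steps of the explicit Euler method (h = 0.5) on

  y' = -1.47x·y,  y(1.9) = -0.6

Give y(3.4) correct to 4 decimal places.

Euler: y_{n+1} = y_n + h·f(x_n, y_n).
x=1.900000, y=-0.600000: f=1.675800 → y ← -0.600000 + 0.5·1.675800 = 0.237900
x=2.400000, y=0.237900: f=-0.839311 → y ← 0.237900 + 0.5·(-0.839311) = -0.181756
x=2.900000, y=-0.181756: f=0.774824 → y ← -0.181756 + 0.5·0.774824 = 0.205656
y(3.4) ≈ 0.2057

0.2057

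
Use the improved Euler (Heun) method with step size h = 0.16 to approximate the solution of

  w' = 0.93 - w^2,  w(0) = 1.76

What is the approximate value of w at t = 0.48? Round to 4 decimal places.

Heun: k1 = f(t_n, w_n); k2 = f(t_n + h, w_n + h·k1); w_{n+1} = w_n + (h/2)·(k1 + k2).
t=0.000000, w=1.760000:
  k1 = f(0.000000, 1.760000) = -2.167600
  k2 = f(0.160000, 1.413184) = -1.067089
  w ← 1.760000 + (0.16/2)·(-2.167600 + (-1.067089)) = 1.501225
t=0.160000, w=1.501225:
  k1 = f(0.160000, 1.501225) = -1.323676
  k2 = f(0.320000, 1.289437) = -0.732647
  w ← 1.501225 + (0.16/2)·(-1.323676 + (-0.732647)) = 1.336719
t=0.320000, w=1.336719:
  k1 = f(0.320000, 1.336719) = -0.856818
  k2 = f(0.480000, 1.199628) = -0.509108
  w ← 1.336719 + (0.16/2)·(-0.856818 + (-0.509108)) = 1.227445
w(0.48) ≈ 1.2274

1.2274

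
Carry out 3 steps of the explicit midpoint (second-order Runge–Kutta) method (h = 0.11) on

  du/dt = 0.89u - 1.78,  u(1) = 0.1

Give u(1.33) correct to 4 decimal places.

-0.5475

Midpoint: k1 = f(t_n, u_n); k2 = f(t_n + h/2, u_n + (h/2)·k1); u_{n+1} = u_n + h·k2.
t=1.000000, u=0.100000:
  k1 = f(1.000000, 0.100000) = -1.691000
  k2 = f(1.055000, 0.006995) = -1.773774
  u ← 0.100000 + 0.11·(-1.773774) = -0.095115
t=1.110000, u=-0.095115:
  k1 = f(1.110000, -0.095115) = -1.864653
  k2 = f(1.165000, -0.197671) = -1.955927
  u ← -0.095115 + 0.11·(-1.955927) = -0.310267
t=1.220000, u=-0.310267:
  k1 = f(1.220000, -0.310267) = -2.056138
  k2 = f(1.275000, -0.423355) = -2.156786
  u ← -0.310267 + 0.11·(-2.156786) = -0.547514
u(1.33) ≈ -0.5475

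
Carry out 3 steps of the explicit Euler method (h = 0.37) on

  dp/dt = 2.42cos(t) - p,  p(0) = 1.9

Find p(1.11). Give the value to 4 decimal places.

2.0176

Euler: p_{n+1} = p_n + h·f(t_n, p_n).
t=0.000000, p=1.900000: f=0.520000 → p ← 1.900000 + 0.37·0.520000 = 2.092400
t=0.370000, p=2.092400: f=0.163832 → p ← 2.092400 + 0.37·0.163832 = 2.153018
t=0.740000, p=2.153018: f=-0.365924 → p ← 2.153018 + 0.37·(-0.365924) = 2.017626
p(1.11) ≈ 2.0176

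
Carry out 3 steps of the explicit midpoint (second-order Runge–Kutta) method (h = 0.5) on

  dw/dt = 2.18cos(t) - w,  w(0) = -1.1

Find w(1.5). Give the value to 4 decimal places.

0.5830

Midpoint: k1 = f(t_n, w_n); k2 = f(t_n + h/2, w_n + (h/2)·k1); w_{n+1} = w_n + h·k2.
t=0.000000, w=-1.100000:
  k1 = f(0.000000, -1.100000) = 3.280000
  k2 = f(0.250000, -0.280000) = 2.392229
  w ← -1.100000 + 0.5·2.392229 = 0.096115
t=0.500000, w=0.096115:
  k1 = f(0.500000, 0.096115) = 1.817015
  k2 = f(0.750000, 0.550368) = 1.044713
  w ← 0.096115 + 0.5·1.044713 = 0.618471
t=1.000000, w=0.618471:
  k1 = f(1.000000, 0.618471) = 0.559388
  k2 = f(1.250000, 0.758318) = -0.070915
  w ← 0.618471 + 0.5·(-0.070915) = 0.583014
w(1.5) ≈ 0.5830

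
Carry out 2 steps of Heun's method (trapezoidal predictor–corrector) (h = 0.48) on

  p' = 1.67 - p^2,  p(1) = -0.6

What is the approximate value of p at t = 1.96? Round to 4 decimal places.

Heun: k1 = f(t_n, p_n); k2 = f(t_n + h, p_n + h·k1); p_{n+1} = p_n + (h/2)·(k1 + k2).
t=1.000000, p=-0.600000:
  k1 = f(1.000000, -0.600000) = 1.310000
  k2 = f(1.480000, 0.028800) = 1.669171
  p ← -0.600000 + (0.48/2)·(1.310000 + 1.669171) = 0.115001
t=1.480000, p=0.115001:
  k1 = f(1.480000, 0.115001) = 1.656775
  k2 = f(1.960000, 0.910253) = 0.841440
  p ← 0.115001 + (0.48/2)·(1.656775 + 0.841440) = 0.714572
p(1.96) ≈ 0.7146

0.7146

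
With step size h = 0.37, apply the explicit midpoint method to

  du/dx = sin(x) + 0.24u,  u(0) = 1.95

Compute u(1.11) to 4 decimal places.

3.1518

Midpoint: k1 = f(x_n, u_n); k2 = f(x_n + h/2, u_n + (h/2)·k1); u_{n+1} = u_n + h·k2.
x=0.000000, u=1.950000:
  k1 = f(0.000000, 1.950000) = 0.468000
  k2 = f(0.185000, 2.036580) = 0.672726
  u ← 1.950000 + 0.37·0.672726 = 2.198909
x=0.370000, u=2.198909:
  k1 = f(0.370000, 2.198909) = 0.889353
  k2 = f(0.555000, 2.363439) = 1.094169
  u ← 2.198909 + 0.37·1.094169 = 2.603751
x=0.740000, u=2.603751:
  k1 = f(0.740000, 2.603751) = 1.299188
  k2 = f(0.925000, 2.844101) = 1.481205
  u ← 2.603751 + 0.37·1.481205 = 3.151797
u(1.11) ≈ 3.1518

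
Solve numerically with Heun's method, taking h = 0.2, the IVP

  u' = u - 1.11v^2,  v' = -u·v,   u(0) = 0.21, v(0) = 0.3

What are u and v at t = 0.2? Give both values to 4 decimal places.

Heun on (u,v): k1 = f(t_n, state_n); k2 = f(t_n + h, state_n + h·k1); state_{n+1} = state_n + (h/2)·(k1 + k2).
0.000000: (0.210000, 0.300000)
  k1 = (0.110100, -0.063000)
  predictor → (0.232020, 0.287400)
  k2 = (0.140335, -0.066683)
  → (0.235044, 0.287032)
(u(0.2), v(0.2)) ≈ (0.2350, 0.2870)

0.2350, 0.2870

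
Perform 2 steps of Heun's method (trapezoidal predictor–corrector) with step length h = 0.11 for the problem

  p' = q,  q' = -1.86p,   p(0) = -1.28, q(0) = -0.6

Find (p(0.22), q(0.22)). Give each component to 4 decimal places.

Heun on (p,q): k1 = f(t_n, state_n); k2 = f(t_n + h, state_n + h·k1); state_{n+1} = state_n + (h/2)·(k1 + k2).
0.000000: (-1.280000, -0.600000)
  k1 = (-0.600000, 2.380800)
  predictor → (-1.346000, -0.338112)
  k2 = (-0.338112, 2.503560)
  → (-1.331596, -0.331360)
0.110000: (-1.331596, -0.331360)
  k1 = (-0.331360, 2.476769)
  predictor → (-1.368046, -0.058916)
  k2 = (-0.058916, 2.544565)
  → (-1.353061, -0.055187)
(p(0.22), q(0.22)) ≈ (-1.3531, -0.0552)

-1.3531, -0.0552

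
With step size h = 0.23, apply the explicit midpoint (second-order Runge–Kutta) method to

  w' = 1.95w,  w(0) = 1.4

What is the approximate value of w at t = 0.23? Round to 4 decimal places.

Midpoint: k1 = f(t_n, w_n); k2 = f(t_n + h/2, w_n + (h/2)·k1); w_{n+1} = w_n + h·k2.
t=0.000000, w=1.400000:
  k1 = f(0.000000, 1.400000) = 2.730000
  k2 = f(0.115000, 1.713950) = 3.342202
  w ← 1.400000 + 0.23·3.342202 = 2.168707
w(0.23) ≈ 2.1687

2.1687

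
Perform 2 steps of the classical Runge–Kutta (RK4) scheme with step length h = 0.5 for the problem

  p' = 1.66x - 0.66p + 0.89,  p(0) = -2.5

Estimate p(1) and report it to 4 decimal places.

0.0333

RK4: k1 = f(x_n, p_n); k2 = f(x_n + h/2, p_n + (h/2)·k1); k3 = f(x_n + h/2, p_n + (h/2)·k2); k4 = f(x_n + h, p_n + h·k3); p_{n+1} = p_n + (h/6)·(k1 + 2k2 + 2k3 + k4).
x=0.000000, p=-2.500000:
  k1 = f(0.000000, -2.500000) = 2.540000
  k2 = f(0.250000, -1.865000) = 2.535900
  k3 = f(0.250000, -1.866025) = 2.536577
  k4 = f(0.500000, -1.231712) = 2.532930
  p ← -2.500000 + (0.5/6)·(k1 + 2k2 + 2k3 + k4) = -1.231843
x=0.500000, p=-1.231843:
  k1 = f(0.500000, -1.231843) = 2.533016
  k2 = f(0.750000, -0.598589) = 2.530069
  k3 = f(0.750000, -0.599326) = 2.530555
  k4 = f(1.000000, 0.033434) = 2.527933
  p ← -1.231843 + (0.5/6)·(k1 + 2k2 + 2k3 + k4) = 0.033340
p(1) ≈ 0.0333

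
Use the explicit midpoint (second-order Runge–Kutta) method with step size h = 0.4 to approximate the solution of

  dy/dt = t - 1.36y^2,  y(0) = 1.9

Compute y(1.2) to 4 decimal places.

Midpoint: k1 = f(t_n, y_n); k2 = f(t_n + h/2, y_n + (h/2)·k1); y_{n+1} = y_n + h·k2.
t=0.000000, y=1.900000:
  k1 = f(0.000000, 1.900000) = -4.909600
  k2 = f(0.200000, 0.918080) = -0.946304
  y ← 1.900000 + 0.4·(-0.946304) = 1.521478
t=0.400000, y=1.521478:
  k1 = f(0.400000, 1.521478) = -2.748259
  k2 = f(0.600000, 0.971827) = -0.684448
  y ← 1.521478 + 0.4·(-0.684448) = 1.247699
t=0.800000, y=1.247699:
  k1 = f(0.800000, 1.247699) = -1.317184
  k2 = f(1.000000, 0.984262) = -0.317530
  y ← 1.247699 + 0.4·(-0.317530) = 1.120687
y(1.2) ≈ 1.1207

1.1207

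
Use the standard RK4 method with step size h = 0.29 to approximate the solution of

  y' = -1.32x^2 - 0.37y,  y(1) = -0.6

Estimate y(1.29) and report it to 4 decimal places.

-1.0195

RK4: k1 = f(x_n, y_n); k2 = f(x_n + h/2, y_n + (h/2)·k1); k3 = f(x_n + h/2, y_n + (h/2)·k2); k4 = f(x_n + h, y_n + h·k3); y_{n+1} = y_n + (h/6)·(k1 + 2k2 + 2k3 + k4).
x=1.000000, y=-0.600000:
  k1 = f(1.000000, -0.600000) = -1.098000
  k2 = f(1.145000, -0.759210) = -1.449645
  k3 = f(1.145000, -0.810199) = -1.430780
  k4 = f(1.290000, -1.014926) = -1.821089
  y ← -0.600000 + (0.29/6)·(k1 + 2k2 + 2k3 + k4) = -1.019530
y(1.29) ≈ -1.0195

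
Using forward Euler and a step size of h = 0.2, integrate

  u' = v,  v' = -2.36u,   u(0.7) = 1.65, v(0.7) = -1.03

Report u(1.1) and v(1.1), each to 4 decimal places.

Euler on (u,v): u_{n+1} = u_n + h·u', v_{n+1} = v_n + h·v'.
0.700000: (1.650000, -1.030000); f=(-1.030000, -3.894000) → (1.444000, -1.808800)
0.900000: (1.444000, -1.808800); f=(-1.808800, -3.407840) → (1.082240, -2.490368)
(u(1.1), v(1.1)) ≈ (1.0822, -2.4904)

1.0822, -2.4904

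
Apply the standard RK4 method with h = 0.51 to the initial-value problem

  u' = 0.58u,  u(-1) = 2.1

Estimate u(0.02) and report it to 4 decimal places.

RK4: k1 = f(s_n, u_n); k2 = f(s_n + h/2, u_n + (h/2)·k1); k3 = f(s_n + h/2, u_n + (h/2)·k2); k4 = f(s_n + h, u_n + h·k3); u_{n+1} = u_n + (h/6)·(k1 + 2k2 + 2k3 + k4).
s=-1.000000, u=2.100000:
  k1 = f(-1.000000, 2.100000) = 1.218000
  k2 = f(-0.745000, 2.410590) = 1.398142
  k3 = f(-0.745000, 2.456526) = 1.424785
  k4 = f(-0.490000, 2.826640) = 1.639451
  u ← 2.100000 + (0.51/6)·(k1 + 2k2 + 2k3 + k4) = 2.822781
s=-0.490000, u=2.822781:
  k1 = f(-0.490000, 2.822781) = 1.637213
  k2 = f(-0.235000, 3.240270) = 1.879357
  k3 = f(-0.235000, 3.302017) = 1.915170
  k4 = f(0.020000, 3.799518) = 2.203720
  u ← 2.822781 + (0.51/6)·(k1 + 2k2 + 2k3 + k4) = 3.794330
u(0.02) ≈ 3.7943

3.7943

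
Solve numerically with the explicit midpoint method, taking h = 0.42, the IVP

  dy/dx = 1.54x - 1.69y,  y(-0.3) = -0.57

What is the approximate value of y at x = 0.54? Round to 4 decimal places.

Midpoint: k1 = f(x_n, y_n); k2 = f(x_n + h/2, y_n + (h/2)·k1); y_{n+1} = y_n + h·k2.
x=-0.300000, y=-0.570000:
  k1 = f(-0.300000, -0.570000) = 0.501300
  k2 = f(-0.090000, -0.464727) = 0.646789
  y ← -0.570000 + 0.42·0.646789 = -0.298349
x=0.120000, y=-0.298349:
  k1 = f(0.120000, -0.298349) = 0.689009
  k2 = f(0.330000, -0.153657) = 0.767880
  y ← -0.298349 + 0.42·0.767880 = 0.024161
y(0.54) ≈ 0.0242

0.0242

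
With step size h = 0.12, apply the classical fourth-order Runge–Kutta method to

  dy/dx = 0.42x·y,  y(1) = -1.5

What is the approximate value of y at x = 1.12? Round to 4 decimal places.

-1.5823

RK4: k1 = f(x_n, y_n); k2 = f(x_n + h/2, y_n + (h/2)·k1); k3 = f(x_n + h/2, y_n + (h/2)·k2); k4 = f(x_n + h, y_n + h·k3); y_{n+1} = y_n + (h/6)·(k1 + 2k2 + 2k3 + k4).
x=1.000000, y=-1.500000:
  k1 = f(1.000000, -1.500000) = -0.630000
  k2 = f(1.060000, -1.537800) = -0.684629
  k3 = f(1.060000, -1.541078) = -0.686088
  k4 = f(1.120000, -1.582331) = -0.744328
  y ← -1.500000 + (0.12/6)·(k1 + 2k2 + 2k3 + k4) = -1.582315
y(1.12) ≈ -1.5823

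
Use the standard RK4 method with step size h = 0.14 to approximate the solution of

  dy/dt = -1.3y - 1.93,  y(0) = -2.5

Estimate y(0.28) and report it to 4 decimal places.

-2.1902

RK4: k1 = f(t_n, y_n); k2 = f(t_n + h/2, y_n + (h/2)·k1); k3 = f(t_n + h/2, y_n + (h/2)·k2); k4 = f(t_n + h, y_n + h·k3); y_{n+1} = y_n + (h/6)·(k1 + 2k2 + 2k3 + k4).
t=0.000000, y=-2.500000:
  k1 = f(0.000000, -2.500000) = 1.320000
  k2 = f(0.070000, -2.407600) = 1.199880
  k3 = f(0.070000, -2.416008) = 1.210811
  k4 = f(0.140000, -2.330486) = 1.099632
  y ← -2.500000 + (0.14/6)·(k1 + 2k2 + 2k3 + k4) = -2.331043
t=0.140000, y=-2.331043:
  k1 = f(0.140000, -2.331043) = 1.100356
  k2 = f(0.210000, -2.254018) = 1.000224
  k3 = f(0.210000, -2.261027) = 1.009336
  k4 = f(0.280000, -2.189736) = 0.916657
  y ← -2.331043 + (0.14/6)·(k1 + 2k2 + 2k3 + k4) = -2.190200
y(0.28) ≈ -2.1902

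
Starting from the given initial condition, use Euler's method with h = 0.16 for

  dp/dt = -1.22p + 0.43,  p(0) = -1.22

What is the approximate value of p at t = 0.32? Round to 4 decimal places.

-0.6660

Euler: p_{n+1} = p_n + h·f(t_n, p_n).
t=0.000000, p=-1.220000: f=1.918400 → p ← -1.220000 + 0.16·1.918400 = -0.913056
t=0.160000, p=-0.913056: f=1.543928 → p ← -0.913056 + 0.16·1.543928 = -0.666027
p(0.32) ≈ -0.6660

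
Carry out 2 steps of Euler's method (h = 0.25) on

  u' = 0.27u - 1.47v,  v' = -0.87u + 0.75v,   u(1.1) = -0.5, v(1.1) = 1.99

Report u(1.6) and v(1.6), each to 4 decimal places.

-2.2589, 3.2105

Euler on (u,v): u_{n+1} = u_n + h·u', v_{n+1} = v_n + h·v'.
1.100000: (-0.500000, 1.990000); f=(-3.060300, 1.927500) → (-1.265075, 2.471875)
1.350000: (-1.265075, 2.471875); f=(-3.975226, 2.954521) → (-2.258882, 3.210505)
(u(1.6), v(1.6)) ≈ (-2.2589, 3.2105)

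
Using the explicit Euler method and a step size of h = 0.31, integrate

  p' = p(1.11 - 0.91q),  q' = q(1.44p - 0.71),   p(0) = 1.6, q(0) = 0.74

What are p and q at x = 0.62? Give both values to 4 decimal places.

1.8750, 1.7589

Euler on (p,q): p_{n+1} = p_n + h·p', q_{n+1} = q_n + h·q'.
0.000000: (1.600000, 0.740000); f=(0.698560, 1.179560) → (1.816554, 1.105664)
0.310000: (1.816554, 1.105664); f=(0.188642, 2.107215) → (1.875033, 1.758900)
(p(0.62), q(0.62)) ≈ (1.8750, 1.7589)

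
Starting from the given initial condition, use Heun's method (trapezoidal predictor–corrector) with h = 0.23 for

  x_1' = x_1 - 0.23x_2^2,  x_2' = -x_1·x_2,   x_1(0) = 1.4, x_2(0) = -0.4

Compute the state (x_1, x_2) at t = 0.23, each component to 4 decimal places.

Heun on (x_1,x_2): k1 = f(t_n, state_n); k2 = f(t_n + h, state_n + h·k1); state_{n+1} = state_n + (h/2)·(k1 + k2).
0.000000: (1.400000, -0.400000)
  k1 = (1.363200, 0.560000)
  predictor → (1.713536, -0.271200)
  k2 = (1.696620, 0.464711)
  → (1.751879, -0.282158)
(x_1(0.23), x_2(0.23)) ≈ (1.7519, -0.2822)

1.7519, -0.2822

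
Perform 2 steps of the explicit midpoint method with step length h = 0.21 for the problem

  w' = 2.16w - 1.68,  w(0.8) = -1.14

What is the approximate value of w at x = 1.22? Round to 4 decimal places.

Midpoint: k1 = f(x_n, w_n); k2 = f(x_n + h/2, w_n + (h/2)·k1); w_{n+1} = w_n + h·k2.
x=0.800000, w=-1.140000:
  k1 = f(0.800000, -1.140000) = -4.142400
  k2 = f(0.905000, -1.574952) = -5.081896
  w ← -1.140000 + 0.21·(-5.081896) = -2.207198
x=1.010000, w=-2.207198:
  k1 = f(1.010000, -2.207198) = -6.447548
  k2 = f(1.115000, -2.884191) = -7.909852
  w ← -2.207198 + 0.21·(-7.909852) = -3.868267
w(1.22) ≈ -3.8683

-3.8683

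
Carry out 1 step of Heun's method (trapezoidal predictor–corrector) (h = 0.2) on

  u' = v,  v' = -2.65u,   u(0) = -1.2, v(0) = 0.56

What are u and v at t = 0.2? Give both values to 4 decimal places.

-1.0244, 1.1663

Heun on (u,v): k1 = f(t_n, state_n); k2 = f(t_n + h, state_n + h·k1); state_{n+1} = state_n + (h/2)·(k1 + k2).
0.000000: (-1.200000, 0.560000)
  k1 = (0.560000, 3.180000)
  predictor → (-1.088000, 1.196000)
  k2 = (1.196000, 2.883200)
  → (-1.024400, 1.166320)
(u(0.2), v(0.2)) ≈ (-1.0244, 1.1663)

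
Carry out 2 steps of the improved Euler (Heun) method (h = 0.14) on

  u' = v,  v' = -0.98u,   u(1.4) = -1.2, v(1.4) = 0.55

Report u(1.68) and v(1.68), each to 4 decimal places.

Heun on (u,v): k1 = f(s_n, state_n); k2 = f(s_n + h, state_n + h·k1); state_{n+1} = state_n + (h/2)·(k1 + k2).
1.400000: (-1.200000, 0.550000)
  k1 = (0.550000, 1.176000)
  predictor → (-1.123000, 0.714640)
  k2 = (0.714640, 1.100540)
  → (-1.111475, 0.709358)
1.540000: (-1.111475, 0.709358)
  k1 = (0.709358, 1.089246)
  predictor → (-1.012165, 0.861852)
  k2 = (0.861852, 0.991922)
  → (-1.001491, 0.855040)
(u(1.68), v(1.68)) ≈ (-1.0015, 0.8550)

-1.0015, 0.8550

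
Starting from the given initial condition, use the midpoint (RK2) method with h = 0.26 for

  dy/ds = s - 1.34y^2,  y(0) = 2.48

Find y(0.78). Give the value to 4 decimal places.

Midpoint: k1 = f(s_n, y_n); k2 = f(s_n + h/2, y_n + (h/2)·k1); y_{n+1} = y_n + h·k2.
s=0.000000, y=2.480000:
  k1 = f(0.000000, 2.480000) = -8.241536
  k2 = f(0.130000, 1.408600) = -2.528768
  y ← 2.480000 + 0.26·(-2.528768) = 1.822520
s=0.260000, y=1.822520:
  k1 = f(0.260000, 1.822520) = -4.190918
  k2 = f(0.390000, 1.277701) = -1.797577
  y ← 1.822520 + 0.26·(-1.797577) = 1.355150
s=0.520000, y=1.355150:
  k1 = f(0.520000, 1.355150) = -1.940820
  k2 = f(0.650000, 1.102844) = -0.979795
  y ← 1.355150 + 0.26·(-0.979795) = 1.100404
y(0.78) ≈ 1.1004

1.1004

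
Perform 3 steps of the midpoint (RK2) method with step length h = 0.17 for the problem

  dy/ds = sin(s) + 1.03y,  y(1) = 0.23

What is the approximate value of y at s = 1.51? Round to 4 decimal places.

1.0102

Midpoint: k1 = f(s_n, y_n); k2 = f(s_n + h/2, y_n + (h/2)·k1); y_{n+1} = y_n + h·k2.
s=1.000000, y=0.230000:
  k1 = f(1.000000, 0.230000) = 1.078371
  k2 = f(1.085000, 0.321662) = 1.215615
  y ← 0.230000 + 0.17·1.215615 = 0.436655
s=1.170000, y=0.436655:
  k1 = f(1.170000, 0.436655) = 1.370505
  k2 = f(1.255000, 0.553147) = 1.520291
  y ← 0.436655 + 0.17·1.520291 = 0.695104
s=1.340000, y=0.695104:
  k1 = f(1.340000, 0.695104) = 1.689442
  k2 = f(1.425000, 0.838707) = 1.853258
  y ← 0.695104 + 0.17·1.853258 = 1.010158
y(1.51) ≈ 1.0102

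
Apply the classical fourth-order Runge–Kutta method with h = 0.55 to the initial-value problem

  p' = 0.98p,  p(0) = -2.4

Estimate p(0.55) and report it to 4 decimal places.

RK4: k1 = f(x_n, p_n); k2 = f(x_n + h/2, p_n + (h/2)·k1); k3 = f(x_n + h/2, p_n + (h/2)·k2); k4 = f(x_n + h, p_n + h·k3); p_{n+1} = p_n + (h/6)·(k1 + 2k2 + 2k3 + k4).
x=0.000000, p=-2.400000:
  k1 = f(0.000000, -2.400000) = -2.352000
  k2 = f(0.275000, -3.046800) = -2.985864
  k3 = f(0.275000, -3.221113) = -3.156690
  k4 = f(0.550000, -4.136180) = -4.053456
  p ← -2.400000 + (0.55/6)·(k1 + 2k2 + 2k3 + k4) = -4.113302
p(0.55) ≈ -4.1133

-4.1133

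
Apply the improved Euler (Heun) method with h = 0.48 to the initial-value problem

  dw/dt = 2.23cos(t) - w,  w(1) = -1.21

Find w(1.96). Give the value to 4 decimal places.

-0.5397

Heun: k1 = f(t_n, w_n); k2 = f(t_n + h, w_n + h·k1); w_{n+1} = w_n + (h/2)·(k1 + k2).
t=1.000000, w=-1.210000:
  k1 = f(1.000000, -1.210000) = 2.414874
  k2 = f(1.480000, -0.050860) = 0.253058
  w ← -1.210000 + (0.48/2)·(2.414874 + 0.253058) = -0.569696
t=1.480000, w=-0.569696:
  k1 = f(1.480000, -0.569696) = 0.771894
  k2 = f(1.960000, -0.199187) = -0.646990
  w ← -0.569696 + (0.48/2)·(0.771894 + (-0.646990)) = -0.539719
w(1.96) ≈ -0.5397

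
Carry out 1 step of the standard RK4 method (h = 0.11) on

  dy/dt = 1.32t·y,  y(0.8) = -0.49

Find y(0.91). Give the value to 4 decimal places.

RK4: k1 = f(t_n, y_n); k2 = f(t_n + h/2, y_n + (h/2)·k1); k3 = f(t_n + h/2, y_n + (h/2)·k2); k4 = f(t_n + h, y_n + h·k3); y_{n+1} = y_n + (h/6)·(k1 + 2k2 + 2k3 + k4).
t=0.800000, y=-0.490000:
  k1 = f(0.800000, -0.490000) = -0.517440
  k2 = f(0.855000, -0.518459) = -0.585133
  k3 = f(0.855000, -0.522182) = -0.589335
  k4 = f(0.910000, -0.554827) = -0.666458
  y ← -0.490000 + (0.11/6)·(k1 + 2k2 + 2k3 + k4) = -0.554769
y(0.91) ≈ -0.5548

-0.5548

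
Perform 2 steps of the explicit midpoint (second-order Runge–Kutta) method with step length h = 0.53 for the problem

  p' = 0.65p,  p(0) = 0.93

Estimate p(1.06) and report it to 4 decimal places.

Midpoint: k1 = f(s_n, p_n); k2 = f(s_n + h/2, p_n + (h/2)·k1); p_{n+1} = p_n + h·k2.
s=0.000000, p=0.930000:
  k1 = f(0.000000, 0.930000) = 0.604500
  k2 = f(0.265000, 1.090193) = 0.708625
  p ← 0.930000 + 0.53·0.708625 = 1.305571
s=0.530000, p=1.305571:
  k1 = f(0.530000, 1.305571) = 0.848621
  k2 = f(0.795000, 1.530456) = 0.994796
  p ← 1.305571 + 0.53·0.994796 = 1.832813
p(1.06) ≈ 1.8328

1.8328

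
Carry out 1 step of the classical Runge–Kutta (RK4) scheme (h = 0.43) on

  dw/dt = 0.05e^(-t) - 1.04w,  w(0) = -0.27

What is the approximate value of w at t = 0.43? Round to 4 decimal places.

-0.1588

RK4: k1 = f(t_n, w_n); k2 = f(t_n + h/2, w_n + (h/2)·k1); k3 = f(t_n + h/2, w_n + (h/2)·k2); k4 = f(t_n + h, w_n + h·k3); w_{n+1} = w_n + (h/6)·(k1 + 2k2 + 2k3 + k4).
t=0.000000, w=-0.270000:
  k1 = f(0.000000, -0.270000) = 0.330800
  k2 = f(0.215000, -0.198878) = 0.247160
  k3 = f(0.215000, -0.216861) = 0.265862
  k4 = f(0.430000, -0.155679) = 0.194432
  w ← -0.270000 + (0.43/6)·(k1 + 2k2 + 2k3 + k4) = -0.158825
w(0.43) ≈ -0.1588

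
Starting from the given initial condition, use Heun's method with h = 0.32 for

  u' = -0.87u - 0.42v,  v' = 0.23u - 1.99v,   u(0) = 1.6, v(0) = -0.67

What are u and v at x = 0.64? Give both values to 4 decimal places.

0.9727, -0.1248

Heun on (u,v): k1 = f(x_n, state_n); k2 = f(x_n + h, state_n + h·k1); state_{n+1} = state_n + (h/2)·(k1 + k2).
0.000000: (1.600000, -0.670000)
  k1 = (-1.110600, 1.701300)
  predictor → (1.244608, -0.125584)
  k2 = (-1.030064, 0.536172)
  → (1.257494, -0.312004)
0.320000: (1.257494, -0.312004)
  k1 = (-0.962978, 0.910112)
  predictor → (0.949341, -0.020768)
  k2 = (-0.817204, 0.259678)
  → (0.972665, -0.124838)
(u(0.64), v(0.64)) ≈ (0.9727, -0.1248)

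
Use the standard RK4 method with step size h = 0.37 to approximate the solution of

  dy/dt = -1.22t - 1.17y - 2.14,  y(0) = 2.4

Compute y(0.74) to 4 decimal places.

-0.3047

RK4: k1 = f(t_n, y_n); k2 = f(t_n + h/2, y_n + (h/2)·k1); k3 = f(t_n + h/2, y_n + (h/2)·k2); k4 = f(t_n + h, y_n + h·k3); y_{n+1} = y_n + (h/6)·(k1 + 2k2 + 2k3 + k4).
t=0.000000, y=2.400000:
  k1 = f(0.000000, 2.400000) = -4.948000
  k2 = f(0.185000, 1.484620) = -4.102705
  k3 = f(0.185000, 1.641000) = -4.285669
  k4 = f(0.370000, 0.814302) = -3.544134
  y ← 2.400000 + (0.37/6)·(k1 + 2k2 + 2k3 + k4) = 0.841752
t=0.370000, y=0.841752:
  k1 = f(0.370000, 0.841752) = -3.576250
  k2 = f(0.555000, 0.180146) = -3.027871
  k3 = f(0.555000, 0.281596) = -3.146567
  k4 = f(0.740000, -0.322478) = -2.665501
  y ← 0.841752 + (0.37/6)·(k1 + 2k2 + 2k3 + k4) = -0.304670
y(0.74) ≈ -0.3047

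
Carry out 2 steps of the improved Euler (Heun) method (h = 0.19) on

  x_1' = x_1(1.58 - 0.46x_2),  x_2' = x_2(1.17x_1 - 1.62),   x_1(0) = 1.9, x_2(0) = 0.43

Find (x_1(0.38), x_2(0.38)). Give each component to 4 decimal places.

3.1523, 0.6888

Heun on (x_1,x_2): k1 = f(t_n, state_n); k2 = f(t_n + h, state_n + h·k1); state_{n+1} = state_n + (h/2)·(k1 + k2).
0.000000: (1.900000, 0.430000)
  k1 = (2.626180, 0.259290)
  predictor → (2.398974, 0.479265)
  k2 = (3.261497, 0.568792)
  → (2.459329, 0.508668)
0.190000: (2.459329, 0.508668)
  k1 = (3.310289, 0.639607)
  predictor → (3.088284, 0.630193)
  k2 = (3.984230, 1.256159)
  → (3.152309, 0.688765)
(x_1(0.38), x_2(0.38)) ≈ (3.1523, 0.6888)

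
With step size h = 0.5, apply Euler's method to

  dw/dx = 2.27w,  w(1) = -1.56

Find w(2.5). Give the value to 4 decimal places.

Euler: w_{n+1} = w_n + h·f(x_n, w_n).
x=1.000000, w=-1.560000: f=-3.541200 → w ← -1.560000 + 0.5·(-3.541200) = -3.330600
x=1.500000, w=-3.330600: f=-7.560462 → w ← -3.330600 + 0.5·(-7.560462) = -7.110831
x=2.000000, w=-7.110831: f=-16.141586 → w ← -7.110831 + 0.5·(-16.141586) = -15.181624
w(2.5) ≈ -15.1816

-15.1816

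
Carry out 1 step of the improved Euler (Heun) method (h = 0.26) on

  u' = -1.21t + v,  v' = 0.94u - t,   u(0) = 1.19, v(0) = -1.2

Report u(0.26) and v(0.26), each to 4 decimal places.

Heun on (u,v): k1 = f(t_n, state_n); k2 = f(t_n + h, state_n + h·k1); state_{n+1} = state_n + (h/2)·(k1 + k2).
0.000000: (1.190000, -1.200000)
  k1 = (-1.200000, 1.118600)
  predictor → (0.878000, -0.909164)
  k2 = (-1.223764, 0.565320)
  → (0.874911, -0.981090)
(u(0.26), v(0.26)) ≈ (0.8749, -0.9811)

0.8749, -0.9811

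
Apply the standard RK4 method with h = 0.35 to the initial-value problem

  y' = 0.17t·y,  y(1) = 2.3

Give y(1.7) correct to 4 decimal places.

RK4: k1 = f(t_n, y_n); k2 = f(t_n + h/2, y_n + (h/2)·k1); k3 = f(t_n + h/2, y_n + (h/2)·k2); k4 = f(t_n + h, y_n + h·k3); y_{n+1} = y_n + (h/6)·(k1 + 2k2 + 2k3 + k4).
t=1.000000, y=2.300000:
  k1 = f(1.000000, 2.300000) = 0.391000
  k2 = f(1.175000, 2.368425) = 0.473093
  k3 = f(1.175000, 2.382791) = 0.475963
  k4 = f(1.350000, 2.466587) = 0.566082
  y ← 2.300000 + (0.35/6)·(k1 + 2k2 + 2k3 + k4) = 2.466553
t=1.350000, y=2.466553:
  k1 = f(1.350000, 2.466553) = 0.566074
  k2 = f(1.525000, 2.565616) = 0.665136
  k3 = f(1.525000, 2.582952) = 0.669630
  k4 = f(1.700000, 2.700923) = 0.780567
  y ← 2.466553 + (0.35/6)·(k1 + 2k2 + 2k3 + k4) = 2.700830
y(1.7) ≈ 2.7008

2.7008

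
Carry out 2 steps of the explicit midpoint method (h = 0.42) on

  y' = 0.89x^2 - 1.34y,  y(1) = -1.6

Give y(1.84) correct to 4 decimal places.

Midpoint: k1 = f(x_n, y_n); k2 = f(x_n + h/2, y_n + (h/2)·k1); y_{n+1} = y_n + h·k2.
x=1.000000, y=-1.600000:
  k1 = f(1.000000, -1.600000) = 3.034000
  k2 = f(1.210000, -0.962860) = 2.593281
  y ← -1.600000 + 0.42·2.593281 = -0.510822
x=1.420000, y=-0.510822:
  k1 = f(1.420000, -0.510822) = 2.479097
  k2 = f(1.630000, 0.009789) = 2.351524
  y ← -0.510822 + 0.42·2.351524 = 0.476818
y(1.84) ≈ 0.4768

0.4768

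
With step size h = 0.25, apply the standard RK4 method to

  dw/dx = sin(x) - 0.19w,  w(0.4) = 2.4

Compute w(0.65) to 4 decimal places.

2.4109

RK4: k1 = f(x_n, w_n); k2 = f(x_n + h/2, w_n + (h/2)·k1); k3 = f(x_n + h/2, w_n + (h/2)·k2); k4 = f(x_n + h, w_n + h·k3); w_{n+1} = w_n + (h/6)·(k1 + 2k2 + 2k3 + k4).
x=0.400000, w=2.400000:
  k1 = f(0.400000, 2.400000) = -0.066582
  k2 = f(0.525000, 2.391677) = 0.046794
  k3 = f(0.525000, 2.405849) = 0.044102
  k4 = f(0.650000, 2.411025) = 0.147092
  w ← 2.400000 + (0.25/6)·(k1 + 2k2 + 2k3 + k4) = 2.410929
w(0.65) ≈ 2.4109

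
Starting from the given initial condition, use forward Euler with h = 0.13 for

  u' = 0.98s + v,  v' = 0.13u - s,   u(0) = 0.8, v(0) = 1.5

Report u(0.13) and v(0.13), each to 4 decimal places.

0.9950, 1.5135

Euler on (u,v): u_{n+1} = u_n + h·u', v_{n+1} = v_n + h·v'.
0.000000: (0.800000, 1.500000); f=(1.500000, 0.104000) → (0.995000, 1.513520)
(u(0.13), v(0.13)) ≈ (0.9950, 1.5135)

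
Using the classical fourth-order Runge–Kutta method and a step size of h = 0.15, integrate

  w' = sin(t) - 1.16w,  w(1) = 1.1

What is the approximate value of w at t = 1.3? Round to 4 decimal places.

RK4: k1 = f(t_n, w_n); k2 = f(t_n + h/2, w_n + (h/2)·k1); k3 = f(t_n + h/2, w_n + (h/2)·k2); k4 = f(t_n + h, w_n + h·k3); w_{n+1} = w_n + (h/6)·(k1 + 2k2 + 2k3 + k4).
t=1.000000, w=1.100000:
  k1 = f(1.000000, 1.100000) = -0.434529
  k2 = f(1.075000, 1.067410) = -0.358606
  k3 = f(1.075000, 1.073105) = -0.365211
  k4 = f(1.150000, 1.045218) = -0.299689
  w ← 1.100000 + (0.15/6)·(k1 + 2k2 + 2k3 + k4) = 1.045454
t=1.150000, w=1.045454:
  k1 = f(1.150000, 1.045454) = -0.299962
  k2 = f(1.225000, 1.022957) = -0.245824
  k3 = f(1.225000, 1.027017) = -0.250534
  k4 = f(1.300000, 1.007874) = -0.205575
  w ← 1.045454 + (0.15/6)·(k1 + 2k2 + 2k3 + k4) = 1.007997
w(1.3) ≈ 1.0080

1.0080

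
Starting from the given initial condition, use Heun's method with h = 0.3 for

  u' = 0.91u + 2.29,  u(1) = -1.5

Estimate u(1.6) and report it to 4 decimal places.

-0.7714

Heun: k1 = f(x_n, u_n); k2 = f(x_n + h, u_n + h·k1); u_{n+1} = u_n + (h/2)·(k1 + k2).
x=1.000000, u=-1.500000:
  k1 = f(1.000000, -1.500000) = 0.925000
  k2 = f(1.300000, -1.222500) = 1.177525
  u ← -1.500000 + (0.3/2)·(0.925000 + 1.177525) = -1.184621
x=1.300000, u=-1.184621:
  k1 = f(1.300000, -1.184621) = 1.211995
  k2 = f(1.600000, -0.821023) = 1.542869
  u ← -1.184621 + (0.3/2)·(1.211995 + 1.542869) = -0.771392
u(1.6) ≈ -0.7714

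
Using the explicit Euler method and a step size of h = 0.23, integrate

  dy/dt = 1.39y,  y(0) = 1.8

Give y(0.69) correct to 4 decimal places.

4.1371

Euler: y_{n+1} = y_n + h·f(t_n, y_n).
t=0.000000, y=1.800000: f=2.502000 → y ← 1.800000 + 0.23·2.502000 = 2.375460
t=0.230000, y=2.375460: f=3.301889 → y ← 2.375460 + 0.23·3.301889 = 3.134895
t=0.460000, y=3.134895: f=4.357503 → y ← 3.134895 + 0.23·4.357503 = 4.137120
y(0.69) ≈ 4.1371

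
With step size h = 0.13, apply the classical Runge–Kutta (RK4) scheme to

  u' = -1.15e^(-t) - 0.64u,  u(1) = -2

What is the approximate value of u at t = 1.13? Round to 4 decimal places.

RK4: k1 = f(t_n, u_n); k2 = f(t_n + h/2, u_n + (h/2)·k1); k3 = f(t_n + h/2, u_n + (h/2)·k2); k4 = f(t_n + h, u_n + h·k3); u_{n+1} = u_n + (h/6)·(k1 + 2k2 + 2k3 + k4).
t=1.000000, u=-2.000000:
  k1 = f(1.000000, -2.000000) = 0.856939
  k2 = f(1.065000, -1.944299) = 0.847914
  k3 = f(1.065000, -1.944886) = 0.848290
  k4 = f(1.130000, -1.889722) = 0.837934
  u ← -2.000000 + (0.13/6)·(k1 + 2k2 + 2k3 + k4) = -1.889776
u(1.13) ≈ -1.8898

-1.8898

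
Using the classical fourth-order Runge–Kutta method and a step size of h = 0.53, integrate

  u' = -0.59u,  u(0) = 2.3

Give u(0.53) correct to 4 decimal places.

1.6824

RK4: k1 = f(t_n, u_n); k2 = f(t_n + h/2, u_n + (h/2)·k1); k3 = f(t_n + h/2, u_n + (h/2)·k2); k4 = f(t_n + h, u_n + h·k3); u_{n+1} = u_n + (h/6)·(k1 + 2k2 + 2k3 + k4).
t=0.000000, u=2.300000:
  k1 = f(0.000000, 2.300000) = -1.357000
  k2 = f(0.265000, 1.940395) = -1.144833
  k3 = f(0.265000, 1.996619) = -1.178005
  k4 = f(0.530000, 1.675657) = -0.988638
  u ← 2.300000 + (0.53/6)·(k1 + 2k2 + 2k3 + k4) = 1.682434
u(0.53) ≈ 1.6824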